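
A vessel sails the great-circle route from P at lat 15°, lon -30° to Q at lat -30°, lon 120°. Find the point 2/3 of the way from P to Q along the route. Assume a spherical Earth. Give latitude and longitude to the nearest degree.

≈ lat -35°, lon 61°

Write both endpoints as unit vectors p₁, p₂ with components (cos φ cos λ, cos φ sin λ, sin φ).
The central angle between the endpoints is δ = arccos(p₁·p₂) ≈ 2.594 rad (148.6°).
Interpolate at f = 2/3 with slerp weights a = sin((1−f)δ)/sin δ ≈ 1.462, b = sin(fδ)/sin δ ≈ 1.897.
p = a·p₁ + b·p₂ ≈ (0.401, 0.717, -0.570); φ = arcsin(p_z) ≈ -34.76°, λ = atan2(p_y, p_x) ≈ 60.75°.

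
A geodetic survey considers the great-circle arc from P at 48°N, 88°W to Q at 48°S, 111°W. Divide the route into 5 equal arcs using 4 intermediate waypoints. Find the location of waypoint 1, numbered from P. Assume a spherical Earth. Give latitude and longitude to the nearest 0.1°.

≈ 28.9°N, 93.8°W

From cos δ = sin φ₁ sin φ₂ + cos φ₁ cos φ₂ cos Δλ, the central angle is δ ≈ 1.711 rad (98.1°).
Interpolate at f = 1/5 with slerp weights a = sin((1−f)δ)/sin δ ≈ 0.989, b = sin(fδ)/sin δ ≈ 0.339.
p = a·p₁ + b·p₂ ≈ (-0.058, -0.873, 0.483); φ = arcsin(p_z) ≈ 28.91°, λ = atan2(p_y, p_x) ≈ -93.81°.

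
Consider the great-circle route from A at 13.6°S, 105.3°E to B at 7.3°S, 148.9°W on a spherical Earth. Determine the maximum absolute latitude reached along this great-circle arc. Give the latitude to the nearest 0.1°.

The great circle lies in the plane with unit normal n̂ = (p₁ × p₂)/|p₁ × p₂|.
Here n̂_z ≈ +0.954; the vertex latitude is φ_max = arccos|n̂_z| ≈ 17.5°.
Check via Clairaut: cos φ_max = |cos φ₁| · sin C = cos(13.6°)·sin(101.1°) ≈ 0.954, again giving ≈ 17.5°.

≈ 17.5°S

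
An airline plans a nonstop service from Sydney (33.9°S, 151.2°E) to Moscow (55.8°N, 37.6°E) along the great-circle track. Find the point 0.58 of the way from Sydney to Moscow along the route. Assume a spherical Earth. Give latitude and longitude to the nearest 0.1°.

≈ 27.0°N, 103.9°E

Convert each endpoint to a unit vector on the sphere (x = cos φ cos λ, y = cos φ sin λ, z = sin φ).
The central angle between the endpoints is δ = arccos(p₁·p₂) ≈ 2.276 rad (130.4°).
Interpolate at f = 0.58 with slerp weights a = sin((1−f)δ)/sin δ ≈ 1.073, b = sin(fδ)/sin δ ≈ 1.272.
p = a·p₁ + b·p₂ ≈ (-0.214, 0.865, 0.454); φ = arcsin(p_z) ≈ 26.99°, λ = atan2(p_y, p_x) ≈ 103.87°.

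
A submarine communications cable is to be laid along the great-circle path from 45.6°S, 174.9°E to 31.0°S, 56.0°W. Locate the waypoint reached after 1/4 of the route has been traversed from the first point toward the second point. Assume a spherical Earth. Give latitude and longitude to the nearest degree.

≈ 59°S, 155°W

Convert each endpoint to a unit vector on the sphere (x = cos φ cos λ, y = cos φ sin λ, z = sin φ).
The central angle between the endpoints is δ = arccos(p₁·p₂) ≈ 1.581 rad (90.6°).
Interpolate at f = 1/4 with slerp weights a = sin((1−f)δ)/sin δ ≈ 0.927, b = sin(fδ)/sin δ ≈ 0.385.
p = a·p₁ + b·p₂ ≈ (-0.461, -0.216, -0.861); φ = arcsin(p_z) ≈ -59.38°, λ = atan2(p_y, p_x) ≈ -154.91°.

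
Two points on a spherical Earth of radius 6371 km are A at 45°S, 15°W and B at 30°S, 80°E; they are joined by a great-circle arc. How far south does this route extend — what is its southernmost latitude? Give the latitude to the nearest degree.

The great circle lies in the plane with unit normal n̂ = (p₁ × p₂)/|p₁ × p₂|.
Here n̂_z ≈ +0.640; the vertex latitude is φ_max = arccos|n̂_z| ≈ 50.2°.
Check via Clairaut: cos φ_max = |cos φ₁| · sin C = cos(45.0°)·sin(115.3°) ≈ 0.640, again giving ≈ 50.2°.

≈ 50°S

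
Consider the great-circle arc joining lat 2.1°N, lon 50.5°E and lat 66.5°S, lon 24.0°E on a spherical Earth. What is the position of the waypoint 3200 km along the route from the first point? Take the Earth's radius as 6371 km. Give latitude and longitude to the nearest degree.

≈ lat 26°S, lon 45°E

The haversine formula gives a central angle δ ≈ 1.242 rad (71.2°) between the endpoints. The total great-circle distance is δ·R ≈ 1.242 × 6371 ≈ 7912 km, so the target fraction is f = 3200/7912 ≈ 0.404.
Interpolate at f ≈ 0.404 with slerp weights a = sin((1−f)δ)/sin δ ≈ 0.712, b = sin(fδ)/sin δ ≈ 0.509.
p = a·p₁ + b·p₂ ≈ (0.638, 0.632, -0.440); φ = arcsin(p_z) ≈ -26.13°, λ = atan2(p_y, p_x) ≈ 44.71°.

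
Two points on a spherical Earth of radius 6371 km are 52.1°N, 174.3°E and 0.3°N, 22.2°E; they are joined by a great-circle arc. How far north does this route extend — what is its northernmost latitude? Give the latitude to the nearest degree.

≈ 70°N

The great circle lies in the plane with unit normal n̂ = (p₁ × p₂)/|p₁ × p₂|.
Here n̂_z ≈ -0.341; the vertex latitude is φ_max = arccos|n̂_z| ≈ 70.1°.
Check via Clairaut: cos φ_max = |cos φ₁| · sin C = cos(52.1°)·sin(33.7°) ≈ 0.341, again giving ≈ 70.1°.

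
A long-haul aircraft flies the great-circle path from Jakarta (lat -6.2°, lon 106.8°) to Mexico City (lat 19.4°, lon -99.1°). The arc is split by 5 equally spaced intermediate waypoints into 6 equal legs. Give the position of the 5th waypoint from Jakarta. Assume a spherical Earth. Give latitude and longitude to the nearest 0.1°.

≈ lat 27.7°, lon -125.2°

Convert each endpoint to a unit vector on the sphere (x = cos φ cos λ, y = cos φ sin λ, z = sin φ).
The central angle between the endpoints is δ = arccos(p₁·p₂) ≈ 2.645 rad (151.6°).
Interpolate at f = 5/6 with slerp weights a = sin((1−f)δ)/sin δ ≈ 0.896, b = sin(fδ)/sin δ ≈ 1.693.
p = a·p₁ + b·p₂ ≈ (-0.510, -0.723, 0.465); φ = arcsin(p_z) ≈ 27.74°, λ = atan2(p_y, p_x) ≈ -125.19°.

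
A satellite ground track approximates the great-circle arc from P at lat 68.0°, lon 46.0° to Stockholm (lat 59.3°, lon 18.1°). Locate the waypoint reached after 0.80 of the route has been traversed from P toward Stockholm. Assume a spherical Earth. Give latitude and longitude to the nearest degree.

≈ lat 61°, lon 22°

Write both endpoints as unit vectors p₁, p₂ with components (cos φ cos λ, cos φ sin λ, sin φ).
The central angle between the endpoints is δ = arccos(p₁·p₂) ≈ 0.260 rad (14.9°).
Interpolate at f = 0.80 with slerp weights a = sin((1−f)δ)/sin δ ≈ 0.202, b = sin(fδ)/sin δ ≈ 0.803.
p = a·p₁ + b·p₂ ≈ (0.442, 0.182, 0.878); φ = arcsin(p_z) ≈ 61.42°, λ = atan2(p_y, p_x) ≈ 22.35°.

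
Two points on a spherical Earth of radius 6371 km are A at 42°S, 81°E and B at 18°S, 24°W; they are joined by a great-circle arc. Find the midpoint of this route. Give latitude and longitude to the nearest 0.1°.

≈ 43.1°S, 19.4°E

Write both endpoints as unit vectors p₁, p₂ with components (cos φ cos λ, cos φ sin λ, sin φ).
The central angle between the endpoints is δ = arccos(p₁·p₂) ≈ 1.547 rad (88.6°).
Interpolate at f = 1/2 with slerp weights a = sin((1−f)δ)/sin δ ≈ 0.699, b = sin(fδ)/sin δ ≈ 0.699.
p = a·p₁ + b·p₂ ≈ (0.688, 0.243, -0.684); φ = arcsin(p_z) ≈ -43.12°, λ = atan2(p_y, p_x) ≈ 19.41°.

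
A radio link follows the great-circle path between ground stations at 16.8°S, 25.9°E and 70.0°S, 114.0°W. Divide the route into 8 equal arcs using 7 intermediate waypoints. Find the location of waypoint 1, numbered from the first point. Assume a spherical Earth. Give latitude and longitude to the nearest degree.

≈ 28°S, 23°E

The haversine formula gives a central angle δ ≈ 1.550 rad (88.8°) between the endpoints.
Interpolate at f = 1/8 with slerp weights a = sin((1−f)δ)/sin δ ≈ 0.977, b = sin(fδ)/sin δ ≈ 0.193.
p = a·p₁ + b·p₂ ≈ (0.815, 0.348, -0.463); φ = arcsin(p_z) ≈ -27.61°, λ = atan2(p_y, p_x) ≈ 23.16°.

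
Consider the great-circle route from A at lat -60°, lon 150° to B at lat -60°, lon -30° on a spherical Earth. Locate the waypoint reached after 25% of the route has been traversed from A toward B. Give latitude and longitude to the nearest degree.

Write both endpoints as unit vectors p₁, p₂ with components (cos φ cos λ, cos φ sin λ, sin φ).
The central angle between the endpoints is δ = arccos(p₁·p₂) ≈ 1.047 rad (60.0°).
Interpolate at f = 0.25 with slerp weights a = sin((1−f)δ)/sin δ ≈ 0.816, b = sin(fδ)/sin δ ≈ 0.299.
p = a·p₁ + b·p₂ ≈ (-0.224, 0.129, -0.966); φ = arcsin(p_z) ≈ -75.00°, λ = atan2(p_y, p_x) ≈ 150.00°.

≈ lat -75°, lon 150°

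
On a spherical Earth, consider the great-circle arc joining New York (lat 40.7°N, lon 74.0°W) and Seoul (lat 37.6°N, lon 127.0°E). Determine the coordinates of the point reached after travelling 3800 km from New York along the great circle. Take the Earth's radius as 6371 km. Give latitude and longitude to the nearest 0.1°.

The haversine formula gives a central angle δ ≈ 1.734 rad (99.4°) between the endpoints. The total great-circle distance is δ·R ≈ 1.734 × 6371 ≈ 11050 km, so the target fraction is f = 3800/11050 ≈ 0.344.
Interpolate at f ≈ 0.344 with slerp weights a = sin((1−f)δ)/sin δ ≈ 0.920, b = sin(fδ)/sin δ ≈ 0.569.
p = a·p₁ + b·p₂ ≈ (-0.079, -0.310, 0.947); φ = arcsin(p_z) ≈ 71.32°, λ = atan2(p_y, p_x) ≈ -104.32°.

≈ lat 71.3°N, lon 104.3°W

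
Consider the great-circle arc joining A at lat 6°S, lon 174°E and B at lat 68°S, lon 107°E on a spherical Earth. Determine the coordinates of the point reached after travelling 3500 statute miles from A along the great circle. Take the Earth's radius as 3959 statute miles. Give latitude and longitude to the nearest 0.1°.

≈ lat 51.7°S, lon 147.7°E

From cos δ = sin φ₁ sin φ₂ + cos φ₁ cos φ₂ cos Δλ, the central angle is δ ≈ 1.326 rad (76.0°). The total great-circle distance is δ·R ≈ 1.326 × 3959 ≈ 5249 mi, so the target fraction is f = 3500/5249 ≈ 0.667.
Interpolate at f ≈ 0.667 with slerp weights a = sin((1−f)δ)/sin δ ≈ 0.441, b = sin(fδ)/sin δ ≈ 0.797.
p = a·p₁ + b·p₂ ≈ (-0.523, 0.331, -0.785); φ = arcsin(p_z) ≈ -51.73°, λ = atan2(p_y, p_x) ≈ 147.65°.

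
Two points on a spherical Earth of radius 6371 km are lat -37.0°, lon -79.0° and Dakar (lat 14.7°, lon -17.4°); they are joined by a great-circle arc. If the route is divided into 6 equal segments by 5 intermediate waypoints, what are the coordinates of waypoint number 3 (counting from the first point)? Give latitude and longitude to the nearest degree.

≈ lat -13°, lon -45°

The haversine formula gives a central angle δ ≈ 1.354 rad (77.6°) between the endpoints.
Interpolate at f = 3/6 with slerp weights a = sin((1−f)δ)/sin δ ≈ 0.642, b = sin(fδ)/sin δ ≈ 0.642.
p = a·p₁ + b·p₂ ≈ (0.690, -0.689, -0.223); φ = arcsin(p_z) ≈ -12.90°, λ = atan2(p_y, p_x) ≈ -44.94°.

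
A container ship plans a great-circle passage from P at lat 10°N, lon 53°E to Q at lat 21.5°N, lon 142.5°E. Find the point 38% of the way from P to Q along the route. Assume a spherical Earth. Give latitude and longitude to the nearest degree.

From cos δ = sin φ₁ sin φ₂ + cos φ₁ cos φ₂ cos Δλ, the central angle is δ ≈ 1.499 rad (85.9°).
Interpolate at f = 0.38 with slerp weights a = sin((1−f)δ)/sin δ ≈ 0.803, b = sin(fδ)/sin δ ≈ 0.541.
p = a·p₁ + b·p₂ ≈ (0.077, 0.938, 0.338); φ = arcsin(p_z) ≈ 19.74°, λ = atan2(p_y, p_x) ≈ 85.31°.

≈ lat 20°N, lon 85°E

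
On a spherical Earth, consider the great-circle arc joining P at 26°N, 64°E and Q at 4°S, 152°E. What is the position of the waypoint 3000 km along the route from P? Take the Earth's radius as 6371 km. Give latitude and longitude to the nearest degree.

≈ 21°N, 93°E

Convert each endpoint to a unit vector on the sphere (x = cos φ cos λ, y = cos φ sin λ, z = sin φ).
The central angle between the endpoints is δ = arccos(p₁·p₂) ≈ 1.570 rad (90.0°). The total great-circle distance is δ·R ≈ 1.570 × 6371 ≈ 10003 km, so the target fraction is f = 3000/10003 ≈ 0.300.
Interpolate at f ≈ 0.300 with slerp weights a = sin((1−f)δ)/sin δ ≈ 0.891, b = sin(fδ)/sin δ ≈ 0.454.
p = a·p₁ + b·p₂ ≈ (-0.049, 0.932, 0.359); φ = arcsin(p_z) ≈ 21.03°, λ = atan2(p_y, p_x) ≈ 92.98°.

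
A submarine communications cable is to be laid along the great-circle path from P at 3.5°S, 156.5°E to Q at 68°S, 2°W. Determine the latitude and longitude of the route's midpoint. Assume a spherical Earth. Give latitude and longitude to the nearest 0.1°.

≈ 56.1°S, 144.6°E

Write both endpoints as unit vectors p₁, p₂ with components (cos φ cos λ, cos φ sin λ, sin φ).
The central angle between the endpoints is δ = arccos(p₁·p₂) ≈ 1.866 rad (106.9°).
Interpolate at f = 1/2 with slerp weights a = sin((1−f)δ)/sin δ ≈ 0.840, b = sin(fδ)/sin δ ≈ 0.840.
p = a·p₁ + b·p₂ ≈ (-0.454, 0.323, -0.830); φ = arcsin(p_z) ≈ -56.10°, λ = atan2(p_y, p_x) ≈ 144.57°.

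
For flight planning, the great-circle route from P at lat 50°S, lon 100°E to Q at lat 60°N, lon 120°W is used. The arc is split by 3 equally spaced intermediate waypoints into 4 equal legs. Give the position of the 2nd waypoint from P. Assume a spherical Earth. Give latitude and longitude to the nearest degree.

≈ lat 14°N, lon 151°E

Convert each endpoint to a unit vector on the sphere (x = cos φ cos λ, y = cos φ sin λ, z = sin φ).
The central angle between the endpoints is δ = arccos(p₁·p₂) ≈ 2.713 rad (155.5°).
Interpolate at f = 2/4 with slerp weights a = sin((1−f)δ)/sin δ ≈ 2.352, b = sin(fδ)/sin δ ≈ 2.352.
p = a·p₁ + b·p₂ ≈ (-0.851, 0.470, 0.235); φ = arcsin(p_z) ≈ 13.60°, λ = atan2(p_y, p_x) ≈ 151.05°.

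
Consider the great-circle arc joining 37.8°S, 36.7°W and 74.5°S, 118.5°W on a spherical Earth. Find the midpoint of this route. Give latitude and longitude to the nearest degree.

≈ 61°S, 54°W

Convert each endpoint to a unit vector on the sphere (x = cos φ cos λ, y = cos φ sin λ, z = sin φ).
The central angle between the endpoints is δ = arccos(p₁·p₂) ≈ 0.901 rad (51.6°).
Interpolate at f = 1/2 with slerp weights a = sin((1−f)δ)/sin δ ≈ 0.555, b = sin(fδ)/sin δ ≈ 0.555.
p = a·p₁ + b·p₂ ≈ (0.281, -0.393, -0.876); φ = arcsin(p_z) ≈ -61.12°, λ = atan2(p_y, p_x) ≈ -54.41°.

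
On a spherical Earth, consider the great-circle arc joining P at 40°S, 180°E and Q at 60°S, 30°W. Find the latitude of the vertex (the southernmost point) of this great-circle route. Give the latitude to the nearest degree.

The great circle lies in the plane with unit normal n̂ = (p₁ × p₂)/|p₁ × p₂|.
Here n̂_z ≈ +0.197; the vertex latitude is φ_max = arccos|n̂_z| ≈ 78.7°.
Check via Clairaut: cos φ_max = |cos φ₁| · sin C = cos(40.0°)·sin(165.1°) ≈ 0.197, again giving ≈ 78.7°.

≈ 79°S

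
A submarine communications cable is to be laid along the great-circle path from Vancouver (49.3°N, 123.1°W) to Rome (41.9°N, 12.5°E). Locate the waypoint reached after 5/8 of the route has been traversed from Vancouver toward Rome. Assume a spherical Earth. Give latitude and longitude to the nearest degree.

From cos δ = sin φ₁ sin φ₂ + cos φ₁ cos φ₂ cos Δλ, the central angle is δ ≈ 1.411 rad (80.8°).
Interpolate at f = 5/8 with slerp weights a = sin((1−f)δ)/sin δ ≈ 0.511, b = sin(fδ)/sin δ ≈ 0.782.
p = a·p₁ + b·p₂ ≈ (0.386, -0.153, 0.910); φ = arcsin(p_z) ≈ 65.46°, λ = atan2(p_y, p_x) ≈ -21.66°.

≈ (65°N, 22°W)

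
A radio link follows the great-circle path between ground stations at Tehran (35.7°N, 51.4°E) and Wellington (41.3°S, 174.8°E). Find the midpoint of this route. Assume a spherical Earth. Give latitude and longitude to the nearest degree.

≈ (6°S, 109°E)

Write both endpoints as unit vectors p₁, p₂ with components (cos φ cos λ, cos φ sin λ, sin φ).
The central angle between the endpoints is δ = arccos(p₁·p₂) ≈ 2.376 rad (136.1°).
Interpolate at f = 1/2 with slerp weights a = sin((1−f)δ)/sin δ ≈ 1.339, b = sin(fδ)/sin δ ≈ 1.339.
p = a·p₁ + b·p₂ ≈ (-0.323, 0.941, -0.102); φ = arcsin(p_z) ≈ -5.87°, λ = atan2(p_y, p_x) ≈ 108.97°.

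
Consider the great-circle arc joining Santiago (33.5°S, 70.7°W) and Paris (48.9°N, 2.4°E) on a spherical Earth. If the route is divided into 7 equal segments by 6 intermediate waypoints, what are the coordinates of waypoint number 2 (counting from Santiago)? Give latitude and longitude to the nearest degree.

≈ 9°S, 51°W

Convert each endpoint to a unit vector on the sphere (x = cos φ cos λ, y = cos φ sin λ, z = sin φ).
The central angle between the endpoints is δ = arccos(p₁·p₂) ≈ 1.830 rad (104.9°).
Interpolate at f = 2/7 with slerp weights a = sin((1−f)δ)/sin δ ≈ 0.999, b = sin(fδ)/sin δ ≈ 0.517.
p = a·p₁ + b·p₂ ≈ (0.615, -0.772, -0.162); φ = arcsin(p_z) ≈ -9.32°, λ = atan2(p_y, p_x) ≈ -51.47°.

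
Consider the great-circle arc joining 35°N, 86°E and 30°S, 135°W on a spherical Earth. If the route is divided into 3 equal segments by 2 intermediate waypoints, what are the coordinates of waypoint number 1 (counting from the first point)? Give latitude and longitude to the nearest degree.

From cos δ = sin φ₁ sin φ₂ + cos φ₁ cos φ₂ cos Δλ, the central angle is δ ≈ 2.536 rad (145.3°).
Interpolate at f = 1/3 with slerp weights a = sin((1−f)δ)/sin δ ≈ 1.744, b = sin(fδ)/sin δ ≈ 1.314.
p = a·p₁ + b·p₂ ≈ (-0.705, 0.620, 0.343); φ = arcsin(p_z) ≈ 20.07°, λ = atan2(p_y, p_x) ≈ 138.66°.

≈ 20°N, 139°E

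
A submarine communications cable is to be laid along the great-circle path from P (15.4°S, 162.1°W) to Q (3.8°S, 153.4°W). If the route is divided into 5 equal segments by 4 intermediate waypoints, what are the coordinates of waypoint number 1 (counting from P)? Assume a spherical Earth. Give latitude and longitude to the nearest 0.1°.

≈ (13.1°S, 160.3°W)

The haversine formula gives a central angle δ ≈ 0.252 rad (14.4°) between the endpoints.
Interpolate at f = 1/5 with slerp weights a = sin((1−f)δ)/sin δ ≈ 0.803, b = sin(fδ)/sin δ ≈ 0.202.
p = a·p₁ + b·p₂ ≈ (-0.917, -0.328, -0.227); φ = arcsin(p_z) ≈ -13.10°, λ = atan2(p_y, p_x) ≈ -160.31°.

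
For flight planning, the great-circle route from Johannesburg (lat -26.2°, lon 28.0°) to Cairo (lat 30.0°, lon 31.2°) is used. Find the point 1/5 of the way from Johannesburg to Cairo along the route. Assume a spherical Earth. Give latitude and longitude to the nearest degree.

≈ lat -15°, lon 29°

Convert each endpoint to a unit vector on the sphere (x = cos φ cos λ, y = cos φ sin λ, z = sin φ).
The central angle between the endpoints is δ = arccos(p₁·p₂) ≈ 0.982 rad (56.3°).
Interpolate at f = 1/5 with slerp weights a = sin((1−f)δ)/sin δ ≈ 0.850, b = sin(fδ)/sin δ ≈ 0.235.
p = a·p₁ + b·p₂ ≈ (0.848, 0.464, -0.258); φ = arcsin(p_z) ≈ -14.96°, λ = atan2(p_y, p_x) ≈ 28.67°.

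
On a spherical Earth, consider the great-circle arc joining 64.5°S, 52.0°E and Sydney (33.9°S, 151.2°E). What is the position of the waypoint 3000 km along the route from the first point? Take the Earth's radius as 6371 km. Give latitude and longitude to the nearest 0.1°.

The haversine formula gives a central angle δ ≈ 1.108 rad (63.5°) between the endpoints. The total great-circle distance is δ·R ≈ 1.108 × 6371 ≈ 7060 km, so the target fraction is f = 3000/7060 ≈ 0.425.
Interpolate at f ≈ 0.425 with slerp weights a = sin((1−f)δ)/sin δ ≈ 0.665, b = sin(fδ)/sin δ ≈ 0.507.
p = a·p₁ + b·p₂ ≈ (-0.192, 0.428, -0.883); φ = arcsin(p_z) ≈ -61.99°, λ = atan2(p_y, p_x) ≈ 114.20°.

≈ 62.0°S, 114.2°E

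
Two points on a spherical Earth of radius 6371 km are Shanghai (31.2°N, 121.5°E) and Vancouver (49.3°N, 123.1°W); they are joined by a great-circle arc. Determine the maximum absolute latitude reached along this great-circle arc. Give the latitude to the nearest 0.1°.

The great circle lies in the plane with unit normal n̂ = (p₁ × p₂)/|p₁ × p₂|.
Here n̂_z ≈ +0.510; the vertex latitude is φ_max = arccos|n̂_z| ≈ 59.3°.

≈ 59.3°N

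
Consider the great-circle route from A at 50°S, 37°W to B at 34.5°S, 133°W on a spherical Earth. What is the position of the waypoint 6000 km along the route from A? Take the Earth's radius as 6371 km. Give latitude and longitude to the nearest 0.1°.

From cos δ = sin φ₁ sin φ₂ + cos φ₁ cos φ₂ cos Δλ, the central angle is δ ≈ 1.183 rad (67.8°). The total great-circle distance is δ·R ≈ 1.183 × 6371 ≈ 7534 km, so the target fraction is f = 6000/7534 ≈ 0.796.
Interpolate at f ≈ 0.796 with slerp weights a = sin((1−f)δ)/sin δ ≈ 0.258, b = sin(fδ)/sin δ ≈ 0.874.
p = a·p₁ + b·p₂ ≈ (-0.359, -0.626, -0.692); φ = arcsin(p_z) ≈ -43.81°, λ = atan2(p_y, p_x) ≈ -119.81°.

≈ 43.8°S, 119.8°W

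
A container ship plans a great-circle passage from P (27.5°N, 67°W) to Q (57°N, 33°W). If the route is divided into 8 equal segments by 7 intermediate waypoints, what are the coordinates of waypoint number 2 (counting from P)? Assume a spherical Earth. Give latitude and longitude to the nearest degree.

Write both endpoints as unit vectors p₁, p₂ with components (cos φ cos λ, cos φ sin λ, sin φ).
The central angle between the endpoints is δ = arccos(p₁·p₂) ≈ 0.664 rad (38.0°).
Interpolate at f = 2/8 with slerp weights a = sin((1−f)δ)/sin δ ≈ 0.775, b = sin(fδ)/sin δ ≈ 0.268.
p = a·p₁ + b·p₂ ≈ (0.391, -0.712, 0.583); φ = arcsin(p_z) ≈ 35.64°, λ = atan2(p_y, p_x) ≈ -61.23°.

≈ (36°N, 61°W)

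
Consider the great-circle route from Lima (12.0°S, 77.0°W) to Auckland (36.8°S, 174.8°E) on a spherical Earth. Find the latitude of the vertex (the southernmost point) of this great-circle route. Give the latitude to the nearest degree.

The great circle lies in the plane with unit normal n̂ = (p₁ × p₂)/|p₁ × p₂|.
Here n̂_z ≈ -0.749; the vertex latitude is φ_max = arccos|n̂_z| ≈ 41.5°.

≈ 41°S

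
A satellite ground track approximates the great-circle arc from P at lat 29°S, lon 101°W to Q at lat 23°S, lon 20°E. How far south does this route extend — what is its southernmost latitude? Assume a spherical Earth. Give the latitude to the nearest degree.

The great circle lies in the plane with unit normal n̂ = (p₁ × p₂)/|p₁ × p₂|.
Here n̂_z ≈ +0.708; the vertex latitude is φ_max = arccos|n̂_z| ≈ 44.9°.
Check via Clairaut: cos φ_max = |cos φ₁| · sin C = cos(29.0°)·sin(125.9°) ≈ 0.708, again giving ≈ 44.9°.

≈ 45°S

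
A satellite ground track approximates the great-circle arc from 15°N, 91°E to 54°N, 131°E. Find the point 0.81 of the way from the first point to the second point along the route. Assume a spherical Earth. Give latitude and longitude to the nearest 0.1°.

≈ 47.9°N, 119.5°E

Write both endpoints as unit vectors p₁, p₂ with components (cos φ cos λ, cos φ sin λ, sin φ).
The central angle between the endpoints is δ = arccos(p₁·p₂) ≈ 0.871 rad (49.9°).
Interpolate at f = 0.81 with slerp weights a = sin((1−f)δ)/sin δ ≈ 0.215, b = sin(fδ)/sin δ ≈ 0.848.
p = a·p₁ + b·p₂ ≈ (-0.330, 0.584, 0.741); φ = arcsin(p_z) ≈ 47.86°, λ = atan2(p_y, p_x) ≈ 119.51°.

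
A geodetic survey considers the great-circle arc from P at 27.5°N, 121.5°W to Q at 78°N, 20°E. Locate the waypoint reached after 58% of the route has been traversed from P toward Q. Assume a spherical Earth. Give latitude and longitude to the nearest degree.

≈ 68°N, 107°W

From cos δ = sin φ₁ sin φ₂ + cos φ₁ cos φ₂ cos Δλ, the central angle is δ ≈ 1.258 rad (72.1°).
Interpolate at f = 0.58 with slerp weights a = sin((1−f)δ)/sin δ ≈ 0.530, b = sin(fδ)/sin δ ≈ 0.701.
p = a·p₁ + b·p₂ ≈ (-0.109, -0.351, 0.930); φ = arcsin(p_z) ≈ 68.44°, λ = atan2(p_y, p_x) ≈ -107.21°.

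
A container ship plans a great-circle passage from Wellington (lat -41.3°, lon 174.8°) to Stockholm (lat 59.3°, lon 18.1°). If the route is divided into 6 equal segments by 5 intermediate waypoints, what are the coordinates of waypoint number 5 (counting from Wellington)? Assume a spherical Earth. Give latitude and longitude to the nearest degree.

Write both endpoints as unit vectors p₁, p₂ with components (cos φ cos λ, cos φ sin λ, sin φ).
The central angle between the endpoints is δ = arccos(p₁·p₂) ≈ 2.738 rad (156.9°).
Interpolate at f = 5/6 with slerp weights a = sin((1−f)δ)/sin δ ≈ 1.123, b = sin(fδ)/sin δ ≈ 1.931.
p = a·p₁ + b·p₂ ≈ (0.097, 0.383, 0.919); φ = arcsin(p_z) ≈ 66.75°, λ = atan2(p_y, p_x) ≈ 75.82°.

≈ lat 67°, lon 76°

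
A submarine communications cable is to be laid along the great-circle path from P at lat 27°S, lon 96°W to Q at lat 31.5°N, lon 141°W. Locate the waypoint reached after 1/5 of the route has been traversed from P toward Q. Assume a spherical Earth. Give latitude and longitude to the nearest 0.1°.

Write both endpoints as unit vectors p₁, p₂ with components (cos φ cos λ, cos φ sin λ, sin φ).
The central angle between the endpoints is δ = arccos(p₁·p₂) ≈ 1.266 rad (72.5°).
Interpolate at f = 1/5 with slerp weights a = sin((1−f)δ)/sin δ ≈ 0.889, b = sin(fδ)/sin δ ≈ 0.263.
p = a·p₁ + b·p₂ ≈ (-0.257, -0.929, -0.267); φ = arcsin(p_z) ≈ -15.46°, λ = atan2(p_y, p_x) ≈ -105.46°.

≈ lat 15.5°S, lon 105.5°W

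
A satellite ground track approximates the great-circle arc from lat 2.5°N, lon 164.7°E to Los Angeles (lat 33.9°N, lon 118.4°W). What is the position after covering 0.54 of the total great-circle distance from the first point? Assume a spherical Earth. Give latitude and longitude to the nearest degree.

≈ lat 24°N, lon 158°W

Write both endpoints as unit vectors p₁, p₂ with components (cos φ cos λ, cos φ sin λ, sin φ).
The central angle between the endpoints is δ = arccos(p₁·p₂) ≈ 1.357 rad (77.7°).
Interpolate at f = 0.54 with slerp weights a = sin((1−f)δ)/sin δ ≈ 0.598, b = sin(fδ)/sin δ ≈ 0.684.
p = a·p₁ + b·p₂ ≈ (-0.847, -0.342, 0.408); φ = arcsin(p_z) ≈ 24.07°, λ = atan2(p_y, p_x) ≈ -158.00°.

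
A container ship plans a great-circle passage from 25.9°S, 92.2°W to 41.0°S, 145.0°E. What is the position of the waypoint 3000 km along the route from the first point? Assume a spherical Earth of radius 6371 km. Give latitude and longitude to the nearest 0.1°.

≈ 44.8°S, 116.2°W

Convert each endpoint to a unit vector on the sphere (x = cos φ cos λ, y = cos φ sin λ, z = sin φ).
The central angle between the endpoints is δ = arccos(p₁·p₂) ≈ 1.652 rad (94.7°). The total great-circle distance is δ·R ≈ 1.652 × 6371 ≈ 10525 km, so the target fraction is f = 3000/10525 ≈ 0.285.
Interpolate at f ≈ 0.285 with slerp weights a = sin((1−f)δ)/sin δ ≈ 0.928, b = sin(fδ)/sin δ ≈ 0.455.
p = a·p₁ + b·p₂ ≈ (-0.313, -0.637, -0.704); φ = arcsin(p_z) ≈ -44.75°, λ = atan2(p_y, p_x) ≈ -116.19°.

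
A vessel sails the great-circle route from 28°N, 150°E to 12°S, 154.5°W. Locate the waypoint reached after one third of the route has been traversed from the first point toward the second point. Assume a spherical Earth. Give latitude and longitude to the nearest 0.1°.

≈ 15.8°N, 170.2°E

From cos δ = sin φ₁ sin φ₂ + cos φ₁ cos φ₂ cos Δλ, the central angle is δ ≈ 1.168 rad (66.9°).
Interpolate at f = 1/3 with slerp weights a = sin((1−f)δ)/sin δ ≈ 0.764, b = sin(fδ)/sin δ ≈ 0.413.
p = a·p₁ + b·p₂ ≈ (-0.948, 0.163, 0.273); φ = arcsin(p_z) ≈ 15.82°, λ = atan2(p_y, p_x) ≈ 170.23°.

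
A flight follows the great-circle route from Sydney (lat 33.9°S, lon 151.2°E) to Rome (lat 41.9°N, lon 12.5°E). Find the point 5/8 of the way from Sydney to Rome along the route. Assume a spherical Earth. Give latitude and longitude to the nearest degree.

≈ lat 23°N, lon 75°E

Write both endpoints as unit vectors p₁, p₂ with components (cos φ cos λ, cos φ sin λ, sin φ).
The central angle between the endpoints is δ = arccos(p₁·p₂) ≈ 2.562 rad (146.8°).
Interpolate at f = 5/8 with slerp weights a = sin((1−f)δ)/sin δ ≈ 1.496, b = sin(fδ)/sin δ ≈ 1.825.
p = a·p₁ + b·p₂ ≈ (0.238, 0.892, 0.384); φ = arcsin(p_z) ≈ 22.59°, λ = atan2(p_y, p_x) ≈ 75.08°.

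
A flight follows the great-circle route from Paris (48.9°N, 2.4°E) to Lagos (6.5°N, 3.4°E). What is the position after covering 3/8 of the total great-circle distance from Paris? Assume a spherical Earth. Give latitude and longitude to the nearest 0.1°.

≈ 33.0°N, 2.9°E

The haversine formula gives a central angle δ ≈ 0.740 rad (42.4°) between the endpoints.
Interpolate at f = 3/8 with slerp weights a = sin((1−f)δ)/sin δ ≈ 0.662, b = sin(fδ)/sin δ ≈ 0.406.
p = a·p₁ + b·p₂ ≈ (0.838, 0.042, 0.545); φ = arcsin(p_z) ≈ 33.00°, λ = atan2(p_y, p_x) ≈ 2.88°.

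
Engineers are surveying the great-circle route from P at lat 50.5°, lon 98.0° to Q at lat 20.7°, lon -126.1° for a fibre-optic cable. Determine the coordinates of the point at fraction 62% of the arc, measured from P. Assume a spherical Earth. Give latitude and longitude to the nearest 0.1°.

≈ lat 52.2°, lon -152.6°

Convert each endpoint to a unit vector on the sphere (x = cos φ cos λ, y = cos φ sin λ, z = sin φ).
The central angle between the endpoints is δ = arccos(p₁·p₂) ≈ 1.726 rad (98.9°).
Interpolate at f = 0.62 with slerp weights a = sin((1−f)δ)/sin δ ≈ 0.617, b = sin(fδ)/sin δ ≈ 0.888.
p = a·p₁ + b·p₂ ≈ (-0.544, -0.282, 0.790); φ = arcsin(p_z) ≈ 52.20°, λ = atan2(p_y, p_x) ≈ -152.57°.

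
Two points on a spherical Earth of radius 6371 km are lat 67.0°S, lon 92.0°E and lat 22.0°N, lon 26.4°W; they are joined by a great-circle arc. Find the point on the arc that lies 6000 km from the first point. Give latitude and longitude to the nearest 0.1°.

≈ lat 39.6°S, lon 2.3°E

The haversine formula gives a central angle δ ≈ 2.114 rad (121.1°) between the endpoints. The total great-circle distance is δ·R ≈ 2.114 × 6371 ≈ 13470 km, so the target fraction is f = 6000/13470 ≈ 0.445.
Interpolate at f ≈ 0.445 with slerp weights a = sin((1−f)δ)/sin δ ≈ 1.077, b = sin(fδ)/sin δ ≈ 0.945.
p = a·p₁ + b·p₂ ≈ (0.770, 0.031, -0.637); φ = arcsin(p_z) ≈ -39.60°, λ = atan2(p_y, p_x) ≈ 2.31°.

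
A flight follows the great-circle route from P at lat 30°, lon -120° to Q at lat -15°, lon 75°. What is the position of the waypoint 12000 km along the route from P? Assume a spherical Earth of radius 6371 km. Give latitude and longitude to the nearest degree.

The haversine formula gives a central angle δ ≈ 2.786 rad (159.6°) between the endpoints. The total great-circle distance is δ·R ≈ 2.786 × 6371 ≈ 17749 km, so the target fraction is f = 12000/17749 ≈ 0.676.
Interpolate at f ≈ 0.676 with slerp weights a = sin((1−f)δ)/sin δ ≈ 2.254, b = sin(fδ)/sin δ ≈ 2.733.
p = a·p₁ + b·p₂ ≈ (-0.293, 0.859, 0.420); φ = arcsin(p_z) ≈ 24.82°, λ = atan2(p_y, p_x) ≈ 108.82°.

≈ lat 25°, lon 109°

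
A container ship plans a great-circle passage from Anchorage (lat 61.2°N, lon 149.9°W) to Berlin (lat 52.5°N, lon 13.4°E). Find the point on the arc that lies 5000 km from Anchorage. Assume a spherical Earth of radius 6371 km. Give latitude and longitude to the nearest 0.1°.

≈ lat 72.6°N, lon 3.1°E

From cos δ = sin φ₁ sin φ₂ + cos φ₁ cos φ₂ cos Δλ, the central angle is δ ≈ 1.144 rad (65.5°). The total great-circle distance is δ·R ≈ 1.144 × 6371 ≈ 7286 km, so the target fraction is f = 5000/7286 ≈ 0.686.
Interpolate at f ≈ 0.686 with slerp weights a = sin((1−f)δ)/sin δ ≈ 0.386, b = sin(fδ)/sin δ ≈ 0.776.
p = a·p₁ + b·p₂ ≈ (0.299, 0.016, 0.954); φ = arcsin(p_z) ≈ 72.58°, λ = atan2(p_y, p_x) ≈ 3.13°.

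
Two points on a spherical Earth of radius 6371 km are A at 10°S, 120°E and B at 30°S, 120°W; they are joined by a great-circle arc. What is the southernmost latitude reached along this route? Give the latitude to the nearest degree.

≈ 38°S

The great circle lies in the plane with unit normal n̂ = (p₁ × p₂)/|p₁ × p₂|.
Here n̂_z ≈ +0.785; the vertex latitude is φ_max = arccos|n̂_z| ≈ 38.3°.
Check via Clairaut: cos φ_max = |cos φ₁| · sin C = cos(10.0°)·sin(127.1°) ≈ 0.785, again giving ≈ 38.3°.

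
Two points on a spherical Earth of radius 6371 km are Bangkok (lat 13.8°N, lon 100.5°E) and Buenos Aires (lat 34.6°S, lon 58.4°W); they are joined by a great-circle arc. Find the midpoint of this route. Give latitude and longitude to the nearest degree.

≈ lat 43°S, lon 45°E

From cos δ = sin φ₁ sin φ₂ + cos φ₁ cos φ₂ cos Δλ, the central angle is δ ≈ 2.649 rad (151.8°).
Interpolate at f = 1/2 with slerp weights a = sin((1−f)δ)/sin δ ≈ 2.052, b = sin(fδ)/sin δ ≈ 2.052.
p = a·p₁ + b·p₂ ≈ (0.522, 0.521, -0.676); φ = arcsin(p_z) ≈ -42.51°, λ = atan2(p_y, p_x) ≈ 44.94°.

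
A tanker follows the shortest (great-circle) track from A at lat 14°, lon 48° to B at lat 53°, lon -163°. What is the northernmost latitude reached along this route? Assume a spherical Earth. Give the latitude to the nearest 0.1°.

≈ 71.6°

The great circle lies in the plane with unit normal n̂ = (p₁ × p₂)/|p₁ × p₂|.
Here n̂_z ≈ +0.316; the vertex latitude is φ_max = arccos|n̂_z| ≈ 71.6°.
Check via Clairaut: cos φ_max = |cos φ₁| · sin C = cos(14.0°)·sin(19.0°) ≈ 0.316, again giving ≈ 71.6°.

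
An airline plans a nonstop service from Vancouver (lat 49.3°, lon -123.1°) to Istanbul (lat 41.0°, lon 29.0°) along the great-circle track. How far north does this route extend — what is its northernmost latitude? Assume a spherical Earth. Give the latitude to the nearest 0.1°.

≈ 76.7°

The great circle lies in the plane with unit normal n̂ = (p₁ × p₂)/|p₁ × p₂|.
Here n̂_z ≈ +0.231; the vertex latitude is φ_max = arccos|n̂_z| ≈ 76.7°.
Check via Clairaut: cos φ_max = |cos φ₁| · sin C = cos(49.3°)·sin(20.7°) ≈ 0.231, again giving ≈ 76.7°.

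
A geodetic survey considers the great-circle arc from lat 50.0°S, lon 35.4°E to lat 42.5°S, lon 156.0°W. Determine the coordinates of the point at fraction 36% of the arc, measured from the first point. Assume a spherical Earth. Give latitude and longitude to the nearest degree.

≈ lat 80°S, lon 61°E

Write both endpoints as unit vectors p₁, p₂ with components (cos φ cos λ, cos φ sin λ, sin φ).
The central angle between the endpoints is δ = arccos(p₁·p₂) ≈ 1.518 rad (87.0°).
Interpolate at f = 0.36 with slerp weights a = sin((1−f)δ)/sin δ ≈ 0.827, b = sin(fδ)/sin δ ≈ 0.520.
p = a·p₁ + b·p₂ ≈ (0.083, 0.152, -0.985); φ = arcsin(p_z) ≈ -80.04°, λ = atan2(p_y, p_x) ≈ 61.41°.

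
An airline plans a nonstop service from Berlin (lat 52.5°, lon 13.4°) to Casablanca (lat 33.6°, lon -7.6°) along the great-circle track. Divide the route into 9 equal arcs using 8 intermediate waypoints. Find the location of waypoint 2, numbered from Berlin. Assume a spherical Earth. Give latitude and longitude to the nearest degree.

≈ lat 49°, lon 7°

Convert each endpoint to a unit vector on the sphere (x = cos φ cos λ, y = cos φ sin λ, z = sin φ).
The central angle between the endpoints is δ = arccos(p₁·p₂) ≈ 0.422 rad (24.2°).
Interpolate at f = 2/9 with slerp weights a = sin((1−f)δ)/sin δ ≈ 0.787, b = sin(fδ)/sin δ ≈ 0.229.
p = a·p₁ + b·p₂ ≈ (0.655, 0.086, 0.751); φ = arcsin(p_z) ≈ 48.67°, λ = atan2(p_y, p_x) ≈ 7.47°.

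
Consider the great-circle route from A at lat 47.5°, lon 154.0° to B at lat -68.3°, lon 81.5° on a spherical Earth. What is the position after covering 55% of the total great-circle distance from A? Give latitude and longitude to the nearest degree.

≈ lat -19°, lon 128°

Write both endpoints as unit vectors p₁, p₂ with components (cos φ cos λ, cos φ sin λ, sin φ).
The central angle between the endpoints is δ = arccos(p₁·p₂) ≈ 2.227 rad (127.6°).
Interpolate at f = 0.55 with slerp weights a = sin((1−f)δ)/sin δ ≈ 1.063, b = sin(fδ)/sin δ ≈ 1.187.
p = a·p₁ + b·p₂ ≈ (-0.581, 0.749, -0.319); φ = arcsin(p_z) ≈ -18.61°, λ = atan2(p_y, p_x) ≈ 127.79°.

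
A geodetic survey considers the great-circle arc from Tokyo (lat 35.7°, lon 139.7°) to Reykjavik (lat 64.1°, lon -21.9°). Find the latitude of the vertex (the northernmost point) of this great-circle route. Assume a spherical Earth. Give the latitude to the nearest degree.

≈ 83°

The great circle lies in the plane with unit normal n̂ = (p₁ × p₂)/|p₁ × p₂|.
Here n̂_z ≈ -0.114; the vertex latitude is φ_max = arccos|n̂_z| ≈ 83.5°.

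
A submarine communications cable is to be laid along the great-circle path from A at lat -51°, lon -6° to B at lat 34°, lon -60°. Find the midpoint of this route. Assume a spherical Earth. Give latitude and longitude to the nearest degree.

From cos δ = sin φ₁ sin φ₂ + cos φ₁ cos φ₂ cos Δλ, the central angle is δ ≈ 1.699 rad (97.3°).
Interpolate at f = 1/2 with slerp weights a = sin((1−f)δ)/sin δ ≈ 0.757, b = sin(fδ)/sin δ ≈ 0.757.
p = a·p₁ + b·p₂ ≈ (0.788, -0.593, -0.165); φ = arcsin(p_z) ≈ -9.50°, λ = atan2(p_y, p_x) ≈ -36.99°.

≈ lat -9°, lon -37°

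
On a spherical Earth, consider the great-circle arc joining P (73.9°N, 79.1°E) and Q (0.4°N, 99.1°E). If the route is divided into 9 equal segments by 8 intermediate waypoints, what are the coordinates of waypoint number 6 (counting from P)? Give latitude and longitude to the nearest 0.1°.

From cos δ = sin φ₁ sin φ₂ + cos φ₁ cos φ₂ cos Δλ, the central angle is δ ≈ 1.300 rad (74.5°).
Interpolate at f = 6/9 with slerp weights a = sin((1−f)δ)/sin δ ≈ 0.436, b = sin(fδ)/sin δ ≈ 0.791.
p = a·p₁ + b·p₂ ≈ (-0.102, 0.900, 0.424); φ = arcsin(p_z) ≈ 25.10°, λ = atan2(p_y, p_x) ≈ 96.48°.

≈ (25.1°N, 96.5°E)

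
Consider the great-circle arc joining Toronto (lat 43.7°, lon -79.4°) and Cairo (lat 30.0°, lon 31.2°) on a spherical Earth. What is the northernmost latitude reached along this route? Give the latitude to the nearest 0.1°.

≈ 53.8°

The great circle lies in the plane with unit normal n̂ = (p₁ × p₂)/|p₁ × p₂|.
Here n̂_z ≈ +0.591; the vertex latitude is φ_max = arccos|n̂_z| ≈ 53.8°.
Check via Clairaut: cos φ_max = |cos φ₁| · sin C = cos(43.7°)·sin(54.8°) ≈ 0.591, again giving ≈ 53.8°.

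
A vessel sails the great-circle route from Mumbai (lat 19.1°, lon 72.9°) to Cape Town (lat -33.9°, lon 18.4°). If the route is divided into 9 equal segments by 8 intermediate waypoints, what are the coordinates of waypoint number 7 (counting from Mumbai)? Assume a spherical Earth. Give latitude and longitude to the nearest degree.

≈ lat -23°, lon 33°

Convert each endpoint to a unit vector on the sphere (x = cos φ cos λ, y = cos φ sin λ, z = sin φ).
The central angle between the endpoints is δ = arccos(p₁·p₂) ≈ 1.294 rad (74.2°).
Interpolate at f = 7/9 with slerp weights a = sin((1−f)δ)/sin δ ≈ 0.295, b = sin(fδ)/sin δ ≈ 0.878.
p = a·p₁ + b·p₂ ≈ (0.774, 0.496, -0.393); φ = arcsin(p_z) ≈ -23.17°, λ = atan2(p_y, p_x) ≈ 32.69°.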